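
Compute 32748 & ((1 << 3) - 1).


32748 & 7 = 4

4


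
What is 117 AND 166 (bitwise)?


0b1110101 & 0b10100110 = 0b100100 = 36

36


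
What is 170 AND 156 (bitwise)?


0b10101010 & 0b10011100 = 0b10001000 = 136

136


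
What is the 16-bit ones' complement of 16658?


16658 ^ 65535 = 48877

48877


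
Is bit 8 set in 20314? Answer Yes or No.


0b100111101011010, bit 8 = 1. Yes

Yes


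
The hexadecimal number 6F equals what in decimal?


6F hex = 111 decimal

111


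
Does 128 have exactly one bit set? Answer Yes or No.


0b10000000. Only one bit set => Yes

Yes


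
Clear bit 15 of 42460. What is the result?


42460 & ~(1 << 15) = 9692

9692


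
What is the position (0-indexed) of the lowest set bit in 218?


0b11011010. Lowest set bit at position 1

1


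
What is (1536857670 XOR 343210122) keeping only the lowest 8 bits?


Step 1: 1536857670 ^ 343210122 = 1341025996
Step 2: 1341025996 & 255 = 204

204


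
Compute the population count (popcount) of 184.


0b10111000 has 4 set bits

4


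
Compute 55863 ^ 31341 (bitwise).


0b1101101000110111 ^ 0b111101001101101 = 0b1010000001011010 = 41050

41050


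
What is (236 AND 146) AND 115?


Step 1: 236 & 146 = 128
Step 2: 128 & 115 = 0

0


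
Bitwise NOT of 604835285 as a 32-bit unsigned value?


~0b100100000011010000110111010101 = 0b11011011111100101111001000101010 = 3690132010 (32-bit unsigned)

3690132010


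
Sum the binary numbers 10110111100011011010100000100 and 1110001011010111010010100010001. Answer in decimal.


10110111100011011010100000100 + 1110001011010111010010100010001 = 10001000010111010101101000010101 = 2287819285

2287819285


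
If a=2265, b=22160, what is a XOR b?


2265 ^ 22160 = 24137

24137


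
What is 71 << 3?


0b1000111 << 3 = 0b1000111000 = 568

568


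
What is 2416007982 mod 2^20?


2416007982 & 1048575 = 88878

88878


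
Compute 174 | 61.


0b10101110 | 0b111101 = 0b10111111 = 191

191


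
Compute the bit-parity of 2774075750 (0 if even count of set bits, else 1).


0b10100101010110010000100101100110 has 14 ones => parity 0

0


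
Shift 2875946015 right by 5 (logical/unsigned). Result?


0b10101011011010110111010000011111 >> 5 = 0b101010110110101101110100000 = 89873312

89873312


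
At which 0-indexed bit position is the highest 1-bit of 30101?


0b111010110010101. Highest set bit at position 14

14


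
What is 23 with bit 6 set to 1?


23 | (1 << 6) = 23 | 64 = 87

87


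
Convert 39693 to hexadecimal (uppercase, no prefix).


39693 = 9B0D hex

9B0D


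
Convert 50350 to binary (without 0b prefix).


50350 = 1100010010101110 in binary

1100010010101110


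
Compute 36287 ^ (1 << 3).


36287 ^ (1 << 3) = 36287 ^ 8 = 36279

36279


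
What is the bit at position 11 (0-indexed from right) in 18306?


0b100011110000010, position 11 = 0

0


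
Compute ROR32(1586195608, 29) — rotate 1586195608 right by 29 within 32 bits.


Rotate 0b1011110100010110110110010011000 right by 29 (32-bit) = 0b11110100010110110110010011000010 = 4099630274

4099630274


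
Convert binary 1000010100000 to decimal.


1000010100000 in decimal = 4256

4256


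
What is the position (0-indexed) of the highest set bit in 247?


0b11110111. Highest set bit at position 7

7


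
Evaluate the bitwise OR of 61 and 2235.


0b111101 | 0b100010111011 = 0b100010111111 = 2239

2239


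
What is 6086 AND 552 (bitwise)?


0b1011111000110 & 0b1000101000 = 0b1000000000 = 512

512


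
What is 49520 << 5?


0b1100000101110000 << 5 = 0b110000010111000000000 = 1584640

1584640


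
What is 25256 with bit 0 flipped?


25256 ^ (1 << 0) = 25256 ^ 1 = 25257

25257


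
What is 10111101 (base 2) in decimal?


10111101 in decimal = 189

189


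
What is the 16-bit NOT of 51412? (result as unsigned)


~0b1100100011010100 = 0b11011100101011 = 14123 (16-bit unsigned)

14123


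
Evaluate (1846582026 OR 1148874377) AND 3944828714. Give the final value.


Step 1: 1846582026 | 1148874377 = 1853554571
Step 2: 1853554571 & 3944828714 = 1780502282

1780502282


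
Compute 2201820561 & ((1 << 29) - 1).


2201820561 & 536870911 = 54336913

54336913


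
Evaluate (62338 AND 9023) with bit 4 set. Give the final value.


Step 1: 62338 & 9023 = 8962
Step 2: 8962 | (1 << 4) = 8962 | 16 = 8978

8978


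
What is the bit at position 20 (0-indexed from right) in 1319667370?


0b1001110101010001000011010101010, position 20 = 0

0


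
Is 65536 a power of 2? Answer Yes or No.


0b10000000000000000. Only one bit set => Yes

Yes


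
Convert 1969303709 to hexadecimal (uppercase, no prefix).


1969303709 = 7561309D hex

7561309D


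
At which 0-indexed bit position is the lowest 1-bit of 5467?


0b1010101011011. Lowest set bit at position 0

0


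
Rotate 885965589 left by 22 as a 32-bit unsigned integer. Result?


Rotate 0b110100110011101100001100010101 left by 22 (32-bit) = 0b11000101010011010011001110110000 = 3310171056

3310171056


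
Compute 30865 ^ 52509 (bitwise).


0b111100010010001 ^ 0b1100110100011101 = 0b1011010110001100 = 46476

46476


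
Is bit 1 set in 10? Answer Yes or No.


0b1010, bit 1 = 1. Yes

Yes


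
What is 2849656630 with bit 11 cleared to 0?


2849656630 & ~(1 << 11) = 2849654582

2849654582


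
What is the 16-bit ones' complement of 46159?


46159 ^ 65535 = 19376

19376


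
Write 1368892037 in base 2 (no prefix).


1368892037 = 1010001100101111010001010000101 in binary

1010001100101111010001010000101


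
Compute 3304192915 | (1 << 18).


3304192915 | (1 << 18) = 3304192915 | 262144 = 3304455059

3304455059


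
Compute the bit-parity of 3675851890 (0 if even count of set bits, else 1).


0b11011011000110010000110001110010 has 15 ones => parity 1

1


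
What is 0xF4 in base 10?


F4 hex = 244 decimal

244


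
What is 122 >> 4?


0b1111010 >> 4 = 0b111 = 7

7


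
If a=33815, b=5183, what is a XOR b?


33815 ^ 5183 = 36904

36904


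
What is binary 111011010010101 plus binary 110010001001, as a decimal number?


111011010010101 + 110010001001 = 1000001100011110 = 33566

33566


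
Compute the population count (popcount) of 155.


0b10011011 has 5 set bits

5


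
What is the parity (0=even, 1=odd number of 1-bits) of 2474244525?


0b10010011011110011111100110101101 has 20 ones => parity 0

0


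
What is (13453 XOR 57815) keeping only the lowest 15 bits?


Step 1: 13453 ^ 57815 = 54618
Step 2: 54618 & 32767 = 21850

21850


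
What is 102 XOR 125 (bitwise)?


0b1100110 ^ 0b1111101 = 0b11011 = 27

27


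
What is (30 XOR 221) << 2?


Step 1: 30 ^ 221 = 195
Step 2: 195 << 2 = 780

780


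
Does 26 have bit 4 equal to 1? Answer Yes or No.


0b11010, bit 4 = 1. Yes

Yes


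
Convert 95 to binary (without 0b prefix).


95 = 1011111 in binary

1011111


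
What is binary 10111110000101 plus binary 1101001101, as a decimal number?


10111110000101 + 1101001101 = 11001011010010 = 13010

13010


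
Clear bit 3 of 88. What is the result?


88 & ~(1 << 3) = 80

80


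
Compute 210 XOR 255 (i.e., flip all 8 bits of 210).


210 ^ 255 = 45

45


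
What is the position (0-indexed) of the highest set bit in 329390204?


0b10011101000100001100001111100. Highest set bit at position 28

28


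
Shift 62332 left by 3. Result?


0b1111001101111100 << 3 = 0b1111001101111100000 = 498656

498656


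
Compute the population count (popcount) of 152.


0b10011000 has 3 set bits

3


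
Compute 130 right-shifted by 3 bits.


0b10000010 >> 3 = 0b10000 = 16

16


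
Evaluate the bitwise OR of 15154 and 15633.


0b11101100110010 | 0b11110100010001 = 0b11111100110011 = 16179

16179


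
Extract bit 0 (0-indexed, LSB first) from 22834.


0b101100100110010, position 0 = 0

0


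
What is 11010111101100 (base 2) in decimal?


11010111101100 in decimal = 13804

13804


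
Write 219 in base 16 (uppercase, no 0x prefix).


219 = DB hex

DB


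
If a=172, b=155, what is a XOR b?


172 ^ 155 = 55

55


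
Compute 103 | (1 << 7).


103 | (1 << 7) = 103 | 128 = 231

231


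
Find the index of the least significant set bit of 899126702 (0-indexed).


0b110101100101111001010110101110. Lowest set bit at position 1

1


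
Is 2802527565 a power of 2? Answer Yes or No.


0b10100111000010110010110101001101. Multiple bits set => No

No


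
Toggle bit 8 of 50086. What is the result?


50086 ^ (1 << 8) = 50086 ^ 256 = 49830

49830


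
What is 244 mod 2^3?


244 & 7 = 4

4


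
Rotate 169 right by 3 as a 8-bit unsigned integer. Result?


Rotate 0b10101001 right by 3 (8-bit) = 0b110101 = 53

53


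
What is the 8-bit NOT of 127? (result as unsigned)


~0b1111111 = 0b10000000 = 128 (8-bit unsigned)

128


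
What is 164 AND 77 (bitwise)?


0b10100100 & 0b1001101 = 0b100 = 4

4


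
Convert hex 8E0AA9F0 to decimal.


8E0AA9F0 hex = 2383063536 decimal

2383063536


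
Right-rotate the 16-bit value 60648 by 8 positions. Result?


Rotate 0b1110110011101000 right by 8 (16-bit) = 0b1110100011101100 = 59628

59628


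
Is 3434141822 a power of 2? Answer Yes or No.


0b11001100101100001101100001111110. Multiple bits set => No

No


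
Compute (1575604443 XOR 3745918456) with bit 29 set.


Step 1: 1575604443 ^ 3745918456 = 2192571683
Step 2: 2192571683 | (1 << 29) = 2192571683 | 536870912 = 2729442595

2729442595


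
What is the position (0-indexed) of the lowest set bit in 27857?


0b110110011010001. Lowest set bit at position 0

0


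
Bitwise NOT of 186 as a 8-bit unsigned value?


~0b10111010 = 0b1000101 = 69 (8-bit unsigned)

69


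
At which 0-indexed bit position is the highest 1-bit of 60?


0b111100. Highest set bit at position 5

5


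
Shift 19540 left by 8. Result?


0b100110001010100 << 8 = 0b10011000101010000000000 = 5002240

5002240


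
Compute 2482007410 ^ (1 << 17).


2482007410 ^ (1 << 17) = 2482007410 ^ 131072 = 2482138482

2482138482


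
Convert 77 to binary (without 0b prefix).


77 = 1001101 in binary

1001101


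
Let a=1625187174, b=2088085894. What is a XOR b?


1625187174 ^ 2088085894 = 481020640

481020640


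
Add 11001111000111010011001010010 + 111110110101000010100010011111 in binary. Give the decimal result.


11001111000111010011001010010 + 111110110101000010100010011111 = 1011000101101111100111011110001 = 1488441073

1488441073


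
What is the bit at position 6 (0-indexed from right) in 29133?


0b111000111001101, position 6 = 1

1


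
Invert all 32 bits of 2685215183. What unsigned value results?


2685215183 ^ 4294967295 = 1609752112

1609752112


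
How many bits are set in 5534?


0b1010110011110 has 8 set bits

8


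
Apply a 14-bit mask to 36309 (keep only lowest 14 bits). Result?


36309 & 16383 = 3541

3541


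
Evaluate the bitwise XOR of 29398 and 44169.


0b111001011010110 ^ 0b1010110010001001 = 0b1101111001011111 = 56927

56927


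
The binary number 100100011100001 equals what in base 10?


100100011100001 in decimal = 18657

18657


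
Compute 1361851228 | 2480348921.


0b1010001001011000011001101011100 | 0b10010011110101110001111011111001 = 0b11010011111111110011111111111101 = 3556720637

3556720637


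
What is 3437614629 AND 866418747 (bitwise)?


0b11001100111001011101011000100101 & 0b110011101001001000000000111011 = 0b101001001000000000100001 = 10780705

10780705


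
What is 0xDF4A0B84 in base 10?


DF4A0B84 hex = 3746171780 decimal

3746171780


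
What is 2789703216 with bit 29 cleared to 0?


2789703216 & ~(1 << 29) = 2252832304

2252832304


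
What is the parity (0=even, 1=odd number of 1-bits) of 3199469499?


0b10111110101101000000011110111011 has 19 ones => parity 1

1


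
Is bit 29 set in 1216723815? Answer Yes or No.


0b1001000100001011011101101100111, bit 29 = 0. No

No


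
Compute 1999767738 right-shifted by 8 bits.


0b1110111001100100000100010111010 >> 8 = 0b11101110011001000001000 = 7811592

7811592


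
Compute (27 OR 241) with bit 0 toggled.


Step 1: 27 | 241 = 251
Step 2: 251 ^ (1 << 0) = 251 ^ 1 = 250

250


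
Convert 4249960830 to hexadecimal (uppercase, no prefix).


4249960830 = FD51417E hex

FD51417E


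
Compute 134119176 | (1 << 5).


134119176 | (1 << 5) = 134119176 | 32 = 134119208

134119208


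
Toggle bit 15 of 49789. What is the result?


49789 ^ (1 << 15) = 49789 ^ 32768 = 17021

17021


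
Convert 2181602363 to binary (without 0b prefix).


2181602363 = 10000010000010001001110000111011 in binary

10000010000010001001110000111011


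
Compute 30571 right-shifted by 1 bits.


0b111011101101011 >> 1 = 0b11101110110101 = 15285

15285


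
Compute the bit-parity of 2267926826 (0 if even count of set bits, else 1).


0b10000111001011011101000100101010 has 15 ones => parity 1

1


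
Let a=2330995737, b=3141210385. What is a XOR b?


2330995737 ^ 3141210385 = 835403016

835403016


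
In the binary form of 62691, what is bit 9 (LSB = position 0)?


0b1111010011100011, position 9 = 0

0


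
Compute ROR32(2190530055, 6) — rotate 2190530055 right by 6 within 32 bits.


Rotate 0b10000010100100001101011000000111 right by 6 (32-bit) = 0b11110000010100100001101011000 = 503989080

503989080


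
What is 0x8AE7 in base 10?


8AE7 hex = 35559 decimal

35559


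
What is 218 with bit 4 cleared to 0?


218 & ~(1 << 4) = 202

202


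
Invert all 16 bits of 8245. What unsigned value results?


8245 ^ 65535 = 57290

57290


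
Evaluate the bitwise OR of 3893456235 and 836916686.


0b11101000000100010110110101101011 | 0b110001111000100101010111001110 = 0b11111001111100110111110111101111 = 4193484271

4193484271


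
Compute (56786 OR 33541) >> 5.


Step 1: 56786 | 33541 = 57303
Step 2: 57303 >> 5 = 1790

1790


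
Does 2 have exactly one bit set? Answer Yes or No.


0b10. Only one bit set => Yes

Yes


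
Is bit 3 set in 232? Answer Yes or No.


0b11101000, bit 3 = 1. Yes

Yes


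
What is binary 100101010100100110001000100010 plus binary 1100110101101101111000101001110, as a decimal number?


100101010100100110001000100010 + 1100110101101101111000101001110 = 10001100000010010101001101110000 = 2349421424

2349421424


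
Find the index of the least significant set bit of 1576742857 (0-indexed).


0b1011101111110110010111111001001. Lowest set bit at position 0

0


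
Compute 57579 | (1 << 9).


57579 | (1 << 9) = 57579 | 512 = 58091

58091


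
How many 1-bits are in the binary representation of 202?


0b11001010 has 4 set bits

4


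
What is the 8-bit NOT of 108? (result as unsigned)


~0b1101100 = 0b10010011 = 147 (8-bit unsigned)

147


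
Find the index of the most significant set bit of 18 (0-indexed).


0b10010. Highest set bit at position 4

4


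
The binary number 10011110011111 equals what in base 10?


10011110011111 in decimal = 10143

10143


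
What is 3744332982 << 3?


0b11011111001011011111110010110110 << 3 = 0b11011111001011011111110010110110000 = 29954663856

29954663856


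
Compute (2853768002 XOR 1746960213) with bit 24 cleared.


Step 1: 2853768002 ^ 1746960213 = 3258545175
Step 2: 3258545175 & ~(1 << 24) = 3258545175

3258545175


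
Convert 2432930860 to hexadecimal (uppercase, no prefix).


2432930860 = 9103942C hex

9103942C


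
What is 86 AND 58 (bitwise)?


0b1010110 & 0b111010 = 0b10010 = 18

18


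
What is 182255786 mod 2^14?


182255786 & 16383 = 170

170


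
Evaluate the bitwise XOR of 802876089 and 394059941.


0b101111110110101110101010111001 ^ 0b10111011111001110000010100101 = 0b111000101001100000101000011100 = 950405660

950405660


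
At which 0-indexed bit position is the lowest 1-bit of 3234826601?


0b11000000110011111000100101101001. Lowest set bit at position 0

0


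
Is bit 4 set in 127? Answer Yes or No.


0b1111111, bit 4 = 1. Yes

Yes


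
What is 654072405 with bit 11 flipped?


654072405 ^ (1 << 11) = 654072405 ^ 2048 = 654070357

654070357


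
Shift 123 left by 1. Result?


0b1111011 << 1 = 0b11110110 = 246

246


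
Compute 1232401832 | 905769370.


0b1001001011101001111010110101000 | 0b110101111111001111000110011010 = 0b1111101111111001111010110111010 = 2113729978

2113729978


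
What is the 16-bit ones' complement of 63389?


63389 ^ 65535 = 2146

2146


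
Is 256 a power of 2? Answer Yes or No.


0b100000000. Only one bit set => Yes

Yes


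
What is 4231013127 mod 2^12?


4231013127 & 4095 = 775

775


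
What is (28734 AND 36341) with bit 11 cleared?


Step 1: 28734 & 36341 = 52
Step 2: 52 & ~(1 << 11) = 52

52


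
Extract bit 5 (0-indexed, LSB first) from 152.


0b10011000, position 5 = 0

0


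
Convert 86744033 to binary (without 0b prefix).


86744033 = 101001010111001101111100001 in binary

101001010111001101111100001


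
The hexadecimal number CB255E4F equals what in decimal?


CB255E4F hex = 3408223823 decimal

3408223823


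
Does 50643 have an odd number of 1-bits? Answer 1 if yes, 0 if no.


0b1100010111010011 has 9 ones => parity 1

1


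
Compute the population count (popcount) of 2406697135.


0b10001111011100110100100010101111 has 18 set bits

18


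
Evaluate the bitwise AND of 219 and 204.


0b11011011 & 0b11001100 = 0b11001000 = 200

200


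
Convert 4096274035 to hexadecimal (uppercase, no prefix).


4096274035 = F4282E73 hex

F4282E73


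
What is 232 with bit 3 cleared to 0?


232 & ~(1 << 3) = 224

224


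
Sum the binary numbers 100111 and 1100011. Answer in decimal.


100111 + 1100011 = 10001010 = 138

138


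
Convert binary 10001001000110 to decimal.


10001001000110 in decimal = 8774

8774


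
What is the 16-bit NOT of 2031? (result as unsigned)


~0b11111101111 = 0b1111100000010000 = 63504 (16-bit unsigned)

63504


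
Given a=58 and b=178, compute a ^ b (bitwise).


58 ^ 178 = 136

136


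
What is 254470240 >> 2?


0b1111001010101110100001100000 >> 2 = 0b11110010101011101000011000 = 63617560

63617560


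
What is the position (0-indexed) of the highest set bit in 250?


0b11111010. Highest set bit at position 7

7


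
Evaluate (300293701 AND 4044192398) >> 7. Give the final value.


Step 1: 300293701 & 4044192398 = 285481476
Step 2: 285481476 >> 7 = 2230324

2230324


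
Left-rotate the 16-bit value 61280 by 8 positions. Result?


Rotate 0b1110111101100000 left by 8 (16-bit) = 0b110000011101111 = 24815

24815


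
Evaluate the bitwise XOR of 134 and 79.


0b10000110 ^ 0b1001111 = 0b11001001 = 201

201


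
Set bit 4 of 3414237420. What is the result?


3414237420 | (1 << 4) = 3414237420 | 16 = 3414237436

3414237436


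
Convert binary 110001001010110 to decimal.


110001001010110 in decimal = 25174

25174


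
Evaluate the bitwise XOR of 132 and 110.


0b10000100 ^ 0b1101110 = 0b11101010 = 234

234


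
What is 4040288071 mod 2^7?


4040288071 & 127 = 71

71


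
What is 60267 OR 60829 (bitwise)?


0b1110101101101011 | 0b1110110110011101 = 0b1110111111111111 = 61439

61439


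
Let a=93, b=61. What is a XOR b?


93 ^ 61 = 96

96


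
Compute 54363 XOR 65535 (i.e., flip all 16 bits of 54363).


54363 ^ 65535 = 11172

11172


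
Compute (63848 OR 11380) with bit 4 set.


Step 1: 63848 | 11380 = 64892
Step 2: 64892 | (1 << 4) = 64892 | 16 = 64892

64892


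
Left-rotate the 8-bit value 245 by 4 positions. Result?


Rotate 0b11110101 left by 4 (8-bit) = 0b1011111 = 95

95


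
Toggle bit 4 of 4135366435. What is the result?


4135366435 ^ (1 << 4) = 4135366435 ^ 16 = 4135366451

4135366451


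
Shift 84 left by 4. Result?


0b1010100 << 4 = 0b10101000000 = 1344

1344


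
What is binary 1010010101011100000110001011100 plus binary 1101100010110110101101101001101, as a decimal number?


1010010101011100000110001011100 + 1101100010110110101101101001101 = 10111111000010010110011110101001 = 3205064617

3205064617


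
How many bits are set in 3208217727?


0b10111111001110011000010001111111 has 20 set bits

20


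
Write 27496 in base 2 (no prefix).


27496 = 110101101101000 in binary

110101101101000


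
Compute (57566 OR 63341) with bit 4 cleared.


Step 1: 57566 | 63341 = 63487
Step 2: 63487 & ~(1 << 4) = 63471

63471


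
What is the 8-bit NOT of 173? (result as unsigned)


~0b10101101 = 0b1010010 = 82 (8-bit unsigned)

82


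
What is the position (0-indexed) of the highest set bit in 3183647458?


0b10111101110000101001101011100010. Highest set bit at position 31

31


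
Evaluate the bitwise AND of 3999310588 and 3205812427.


0b11101110011000001010001011111100 & 0b10111111000101001101000011001011 = 0b10101110000000001000000011001000 = 2919268552

2919268552


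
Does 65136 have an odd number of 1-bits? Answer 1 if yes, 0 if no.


0b1111111001110000 has 10 ones => parity 0

0


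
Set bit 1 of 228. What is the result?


228 | (1 << 1) = 228 | 2 = 230

230


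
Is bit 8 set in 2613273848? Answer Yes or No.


0b10011011110000110110010011111000, bit 8 = 0. No

No


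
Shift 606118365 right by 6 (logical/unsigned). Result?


0b100100001000001010000111011101 >> 6 = 0b100100001000001010000111 = 9470599

9470599


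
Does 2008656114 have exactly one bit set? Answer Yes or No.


0b1110111101110011010100011110010. Multiple bits set => No

No


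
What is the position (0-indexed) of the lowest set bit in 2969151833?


0b10110000111110011010100101011001. Lowest set bit at position 0

0


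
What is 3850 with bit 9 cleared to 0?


3850 & ~(1 << 9) = 3338

3338


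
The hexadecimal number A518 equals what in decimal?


A518 hex = 42264 decimal

42264


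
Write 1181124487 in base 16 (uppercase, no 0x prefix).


1181124487 = 46668787 hex

46668787


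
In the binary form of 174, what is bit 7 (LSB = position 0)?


0b10101110, position 7 = 1

1


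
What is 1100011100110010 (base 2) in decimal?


1100011100110010 in decimal = 50994

50994


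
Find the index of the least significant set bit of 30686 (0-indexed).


0b111011111011110. Lowest set bit at position 1

1


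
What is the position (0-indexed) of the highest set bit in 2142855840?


0b1111111101110010110001010100000. Highest set bit at position 30

30


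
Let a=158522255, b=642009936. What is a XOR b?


158522255 ^ 642009936 = 792105183

792105183


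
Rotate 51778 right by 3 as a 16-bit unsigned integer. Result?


Rotate 0b1100101001000010 right by 3 (16-bit) = 0b101100101001000 = 22856

22856


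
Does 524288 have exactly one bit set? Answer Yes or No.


0b10000000000000000000. Only one bit set => Yes

Yes


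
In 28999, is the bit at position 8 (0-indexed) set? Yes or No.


0b111000101000111, bit 8 = 1. Yes

Yes


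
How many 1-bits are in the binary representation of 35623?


0b1000101100100111 has 8 set bits

8


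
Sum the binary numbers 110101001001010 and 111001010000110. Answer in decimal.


110101001001010 + 111001010000110 = 1101110011010000 = 56528

56528


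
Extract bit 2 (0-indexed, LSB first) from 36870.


0b1001000000000110, position 2 = 1

1


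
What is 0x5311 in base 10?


5311 hex = 21265 decimal

21265


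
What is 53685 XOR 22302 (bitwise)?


0b1101000110110101 ^ 0b101011100011110 = 0b1000011010101011 = 34475

34475


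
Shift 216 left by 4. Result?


0b11011000 << 4 = 0b110110000000 = 3456

3456


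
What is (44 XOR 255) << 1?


Step 1: 44 ^ 255 = 211
Step 2: 211 << 1 = 422

422


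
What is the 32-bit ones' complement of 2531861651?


2531861651 ^ 4294967295 = 1763105644

1763105644


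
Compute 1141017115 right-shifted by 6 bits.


0b1000100000000101000101000011011 >> 6 = 0b1000100000000101000101000 = 17828392

17828392


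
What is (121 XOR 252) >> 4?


Step 1: 121 ^ 252 = 133
Step 2: 133 >> 4 = 8

8


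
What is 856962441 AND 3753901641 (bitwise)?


0b110011000101000011010110001001 & 0b11011111101111111111111001001001 = 0b10011000101000011010000001001 = 320091145

320091145


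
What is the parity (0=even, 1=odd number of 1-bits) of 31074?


0b111100101100010 has 8 ones => parity 0

0


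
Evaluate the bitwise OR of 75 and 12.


0b1001011 | 0b1100 = 0b1001111 = 79

79


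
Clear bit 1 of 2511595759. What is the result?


2511595759 & ~(1 << 1) = 2511595757

2511595757


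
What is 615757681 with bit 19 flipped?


615757681 ^ (1 << 19) = 615757681 ^ 524288 = 616281969

616281969


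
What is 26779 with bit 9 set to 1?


26779 | (1 << 9) = 26779 | 512 = 27291

27291


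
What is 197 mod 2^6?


197 & 63 = 5

5


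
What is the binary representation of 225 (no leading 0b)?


225 = 11100001 in binary

11100001


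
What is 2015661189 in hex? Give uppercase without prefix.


2015661189 = 78248C85 hex

78248C85


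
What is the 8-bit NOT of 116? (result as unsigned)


~0b1110100 = 0b10001011 = 139 (8-bit unsigned)

139


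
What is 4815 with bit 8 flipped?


4815 ^ (1 << 8) = 4815 ^ 256 = 5071

5071


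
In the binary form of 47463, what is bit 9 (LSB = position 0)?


0b1011100101100111, position 9 = 0

0


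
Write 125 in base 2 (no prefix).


125 = 1111101 in binary

1111101


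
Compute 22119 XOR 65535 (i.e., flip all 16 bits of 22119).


22119 ^ 65535 = 43416

43416


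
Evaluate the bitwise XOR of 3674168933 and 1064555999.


0b11011010111111110101111001100101 ^ 0b111111011100111101010111011111 = 0b11100101100011001000101110111010 = 3851193274

3851193274


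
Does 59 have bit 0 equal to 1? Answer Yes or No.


0b111011, bit 0 = 1. Yes

Yes


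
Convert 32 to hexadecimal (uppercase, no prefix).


32 = 20 hex

20


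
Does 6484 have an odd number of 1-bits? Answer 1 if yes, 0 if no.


0b1100101010100 has 6 ones => parity 0

0


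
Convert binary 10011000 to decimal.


10011000 in decimal = 152

152


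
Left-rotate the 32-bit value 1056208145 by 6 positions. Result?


Rotate 0b111110111101000111010100010001 left by 6 (32-bit) = 0b10111101000111010100010001001111 = 3172811855

3172811855


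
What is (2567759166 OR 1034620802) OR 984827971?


Step 1: 2567759166 | 1034620802 = 3182423998
Step 2: 3182423998 | 984827971 = 3217027071

3217027071


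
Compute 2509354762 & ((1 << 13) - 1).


2509354762 & 8191 = 5898

5898


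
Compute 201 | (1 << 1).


201 | (1 << 1) = 201 | 2 = 203

203


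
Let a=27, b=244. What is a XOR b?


27 ^ 244 = 239

239


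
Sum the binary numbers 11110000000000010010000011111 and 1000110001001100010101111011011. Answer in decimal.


11110000000000010010000011111 + 1000110001001100010101111011011 = 1100100001001100100111111111010 = 1680232442

1680232442


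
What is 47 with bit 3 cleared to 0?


47 & ~(1 << 3) = 39

39


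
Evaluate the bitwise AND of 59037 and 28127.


0b1110011010011101 & 0b110110111011111 = 0b110010010011101 = 25757

25757


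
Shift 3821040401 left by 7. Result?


0b11100011110000000111001100010001 << 7 = 0b111000111100000001110011000100010000000 = 489093171328

489093171328


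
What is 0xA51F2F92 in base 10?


A51F2F92 hex = 2770284434 decimal

2770284434


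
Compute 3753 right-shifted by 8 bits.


0b111010101001 >> 8 = 0b1110 = 14

14


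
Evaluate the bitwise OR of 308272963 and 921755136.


0b10010010111111101111101000011 | 0b110110111100001101111000000000 = 0b110110111111111101111101000011 = 922738499

922738499


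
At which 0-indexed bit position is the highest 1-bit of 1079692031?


0b1000000010110101100101011111111. Highest set bit at position 30

30


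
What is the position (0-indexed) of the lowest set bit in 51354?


0b1100100010011010. Lowest set bit at position 1

1


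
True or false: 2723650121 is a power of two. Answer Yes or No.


0b10100010010101111001101001001001. Multiple bits set => No

No


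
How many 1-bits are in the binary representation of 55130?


0b1101011101011010 has 10 set bits

10


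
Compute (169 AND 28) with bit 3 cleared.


Step 1: 169 & 28 = 8
Step 2: 8 & ~(1 << 3) = 0

0


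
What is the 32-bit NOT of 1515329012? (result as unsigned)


~0b1011010010100100001010111110100 = 0b10100101101011011110101000001011 = 2779638283 (32-bit unsigned)

2779638283


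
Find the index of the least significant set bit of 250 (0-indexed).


0b11111010. Lowest set bit at position 1

1


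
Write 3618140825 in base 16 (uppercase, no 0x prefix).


3618140825 = D7A87299 hex

D7A87299


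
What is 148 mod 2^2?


148 & 3 = 0

0


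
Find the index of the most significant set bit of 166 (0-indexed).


0b10100110. Highest set bit at position 7

7


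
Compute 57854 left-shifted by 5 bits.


0b1110000111111110 << 5 = 0b111000011111111000000 = 1851328

1851328


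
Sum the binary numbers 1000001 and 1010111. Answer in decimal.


1000001 + 1010111 = 10011000 = 152

152


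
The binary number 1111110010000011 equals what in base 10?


1111110010000011 in decimal = 64643

64643


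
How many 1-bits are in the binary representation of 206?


0b11001110 has 5 set bits

5


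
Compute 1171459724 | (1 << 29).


1171459724 | (1 << 29) = 1171459724 | 536870912 = 1708330636

1708330636


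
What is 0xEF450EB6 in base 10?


EF450EB6 hex = 4014280374 decimal

4014280374


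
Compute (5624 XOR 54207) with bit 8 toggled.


Step 1: 5624 ^ 54207 = 50759
Step 2: 50759 ^ (1 << 8) = 50759 ^ 256 = 51015

51015


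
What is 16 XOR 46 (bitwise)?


0b10000 ^ 0b101110 = 0b111110 = 62

62


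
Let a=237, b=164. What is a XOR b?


237 ^ 164 = 73

73


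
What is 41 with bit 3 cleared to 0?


41 & ~(1 << 3) = 33

33


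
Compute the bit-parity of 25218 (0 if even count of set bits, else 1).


0b110001010000010 has 5 ones => parity 1

1


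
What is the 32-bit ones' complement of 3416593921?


3416593921 ^ 4294967295 = 878373374

878373374


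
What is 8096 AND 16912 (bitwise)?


0b1111110100000 & 0b100001000010000 = 0b1000000000 = 512

512


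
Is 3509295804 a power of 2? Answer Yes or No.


0b11010001001010111001101010111100. Multiple bits set => No

No


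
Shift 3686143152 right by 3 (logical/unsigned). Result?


0b11011011101101100001010010110000 >> 3 = 0b11011011101101100001010010110 = 460767894

460767894


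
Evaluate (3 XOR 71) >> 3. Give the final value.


Step 1: 3 ^ 71 = 68
Step 2: 68 >> 3 = 8

8


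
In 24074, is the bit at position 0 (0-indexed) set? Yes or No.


0b101111000001010, bit 0 = 0. No

No


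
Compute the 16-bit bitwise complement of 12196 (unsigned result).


~0b10111110100100 = 0b1101000001011011 = 53339 (16-bit unsigned)

53339


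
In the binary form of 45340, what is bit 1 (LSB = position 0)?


0b1011000100011100, position 1 = 0

0


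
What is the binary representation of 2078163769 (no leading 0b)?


2078163769 = 1111011110111100100001100111001 in binary

1111011110111100100001100111001


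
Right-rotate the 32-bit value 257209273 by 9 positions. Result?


Rotate 0b1111010101001011001110111001 right by 9 (32-bit) = 0b11011100100001111010101001011001 = 3699878489

3699878489


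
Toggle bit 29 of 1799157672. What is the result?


1799157672 ^ (1 << 29) = 1799157672 ^ 536870912 = 1262286760

1262286760


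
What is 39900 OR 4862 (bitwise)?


0b1001101111011100 | 0b1001011111110 = 0b1001101111111110 = 39934

39934


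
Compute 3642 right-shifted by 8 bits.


0b111000111010 >> 8 = 0b1110 = 14

14


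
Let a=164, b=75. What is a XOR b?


164 ^ 75 = 239

239


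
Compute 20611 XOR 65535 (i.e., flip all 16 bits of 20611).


20611 ^ 65535 = 44924

44924


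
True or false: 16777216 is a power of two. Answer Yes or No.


0b1000000000000000000000000. Only one bit set => Yes

Yes


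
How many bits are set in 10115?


0b10011110000011 has 7 set bits

7


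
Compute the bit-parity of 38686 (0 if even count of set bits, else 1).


0b1001011100011110 has 9 ones => parity 1

1


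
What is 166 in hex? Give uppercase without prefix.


166 = A6 hex

A6


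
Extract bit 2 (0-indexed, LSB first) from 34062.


0b1000010100001110, position 2 = 1

1


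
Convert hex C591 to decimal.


C591 hex = 50577 decimal

50577


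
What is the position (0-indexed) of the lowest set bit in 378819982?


0b10110100101000101010110001110. Lowest set bit at position 1

1


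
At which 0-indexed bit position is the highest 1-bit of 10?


0b1010. Highest set bit at position 3

3


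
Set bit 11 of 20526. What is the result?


20526 | (1 << 11) = 20526 | 2048 = 22574

22574


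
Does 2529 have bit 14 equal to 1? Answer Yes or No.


0b100111100001, bit 14 = 0. No

No


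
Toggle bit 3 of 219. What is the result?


219 ^ (1 << 3) = 219 ^ 8 = 211

211


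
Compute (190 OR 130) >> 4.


Step 1: 190 | 130 = 190
Step 2: 190 >> 4 = 11

11


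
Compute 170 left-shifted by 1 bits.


0b10101010 << 1 = 0b101010100 = 340

340


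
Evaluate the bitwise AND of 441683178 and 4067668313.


0b11010010100111000110011101010 & 0b11110010011100111011000101011001 = 0b10010010100111000000001001000 = 307462216

307462216


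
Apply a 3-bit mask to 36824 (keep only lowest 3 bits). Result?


36824 & 7 = 0

0


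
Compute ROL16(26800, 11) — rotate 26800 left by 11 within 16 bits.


Rotate 0b110100010110000 left by 11 (16-bit) = 0b1000001101000101 = 33605

33605


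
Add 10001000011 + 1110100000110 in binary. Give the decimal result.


10001000011 + 1110100000110 = 10000101001001 = 8521

8521


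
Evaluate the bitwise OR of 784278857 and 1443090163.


0b101110101111110010010101001001 | 0b1010110000000111100111011110011 = 0b1111110101111111110111111111011 = 2126508027

2126508027


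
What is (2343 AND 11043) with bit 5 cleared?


Step 1: 2343 & 11043 = 2339
Step 2: 2339 & ~(1 << 5) = 2307

2307


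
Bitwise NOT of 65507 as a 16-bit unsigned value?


~0b1111111111100011 = 0b11100 = 28 (16-bit unsigned)

28


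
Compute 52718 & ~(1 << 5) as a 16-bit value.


52718 & ~(1 << 5) = 52686

52686


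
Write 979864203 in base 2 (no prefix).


979864203 = 111010011001111000101010001011 in binary

111010011001111000101010001011


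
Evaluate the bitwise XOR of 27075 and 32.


0b110100111000011 ^ 0b100000 = 0b110100111100011 = 27107

27107


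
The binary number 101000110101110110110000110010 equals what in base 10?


101000110101110110110000110010 in decimal = 685206578

685206578


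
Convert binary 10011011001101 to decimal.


10011011001101 in decimal = 9933

9933


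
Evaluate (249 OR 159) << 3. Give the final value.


Step 1: 249 | 159 = 255
Step 2: 255 << 3 = 2040

2040


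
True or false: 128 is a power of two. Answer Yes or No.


0b10000000. Only one bit set => Yes

Yes


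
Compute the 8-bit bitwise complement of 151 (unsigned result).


~0b10010111 = 0b1101000 = 104 (8-bit unsigned)

104


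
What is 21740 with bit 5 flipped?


21740 ^ (1 << 5) = 21740 ^ 32 = 21708

21708


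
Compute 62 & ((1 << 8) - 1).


62 & 255 = 62

62


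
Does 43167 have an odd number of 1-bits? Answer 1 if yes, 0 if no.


0b1010100010011111 has 9 ones => parity 1

1


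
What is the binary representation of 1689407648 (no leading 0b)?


1689407648 = 1100100101100100101000010100000 in binary

1100100101100100101000010100000


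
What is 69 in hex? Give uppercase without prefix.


69 = 45 hex

45


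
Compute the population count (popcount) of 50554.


0b1100010101111010 has 9 set bits

9


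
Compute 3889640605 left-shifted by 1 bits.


0b11100111110101110011010010011101 << 1 = 0b111001111101011100110100100111010 = 7779281210

7779281210


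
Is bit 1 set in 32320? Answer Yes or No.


0b111111001000000, bit 1 = 0. No

No


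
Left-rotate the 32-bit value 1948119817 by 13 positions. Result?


Rotate 0b1110100000111011111001100001001 left by 13 (32-bit) = 0b10111110011000010010111010000011 = 3194039939

3194039939


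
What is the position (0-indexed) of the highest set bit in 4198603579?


0b11111010010000011001101100111011. Highest set bit at position 31

31


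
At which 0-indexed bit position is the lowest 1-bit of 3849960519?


0b11100101011110011011110001000111. Lowest set bit at position 0

0


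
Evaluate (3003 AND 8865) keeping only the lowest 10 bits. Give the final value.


Step 1: 3003 & 8865 = 673
Step 2: 673 & 1023 = 673

673


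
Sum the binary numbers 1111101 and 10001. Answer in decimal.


1111101 + 10001 = 10001110 = 142

142


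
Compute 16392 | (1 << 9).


16392 | (1 << 9) = 16392 | 512 = 16904

16904


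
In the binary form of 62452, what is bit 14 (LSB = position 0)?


0b1111001111110100, position 14 = 1

1


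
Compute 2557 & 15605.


0b100111111101 & 0b11110011110101 = 0b100011110101 = 2293

2293


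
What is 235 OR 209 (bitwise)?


0b11101011 | 0b11010001 = 0b11111011 = 251

251


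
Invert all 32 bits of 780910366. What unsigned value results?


780910366 ^ 4294967295 = 3514056929

3514056929


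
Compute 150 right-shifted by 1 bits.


0b10010110 >> 1 = 0b1001011 = 75

75


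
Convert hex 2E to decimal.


2E hex = 46 decimal

46


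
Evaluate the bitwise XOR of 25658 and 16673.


0b110010000111010 ^ 0b100000100100001 = 0b10010100011011 = 9499

9499


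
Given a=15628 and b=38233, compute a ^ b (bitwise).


15628 ^ 38233 = 43093

43093


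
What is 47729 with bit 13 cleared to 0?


47729 & ~(1 << 13) = 39537

39537


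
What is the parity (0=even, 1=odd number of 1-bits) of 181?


0b10110101 has 5 ones => parity 1

1


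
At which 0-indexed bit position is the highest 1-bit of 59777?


0b1110100110000001. Highest set bit at position 15

15


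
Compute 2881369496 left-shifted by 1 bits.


0b10101011101111100011010110011000 << 1 = 0b101010111011111000110101100110000 = 5762738992

5762738992


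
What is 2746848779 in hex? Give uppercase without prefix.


2746848779 = A3B9960B hex

A3B9960B


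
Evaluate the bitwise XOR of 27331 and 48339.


0b110101011000011 ^ 0b1011110011010011 = 0b1101011000010000 = 54800

54800


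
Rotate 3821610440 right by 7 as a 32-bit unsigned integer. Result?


Rotate 0b11100011110010010010010111001000 right by 7 (32-bit) = 0b10010001110001111001001001001011 = 2445775435

2445775435
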